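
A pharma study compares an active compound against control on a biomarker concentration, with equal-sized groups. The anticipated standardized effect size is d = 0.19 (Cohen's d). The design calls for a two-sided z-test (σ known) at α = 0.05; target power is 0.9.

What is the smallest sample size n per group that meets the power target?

Set Φ(δ − 1.960) = 0.9; then δ − 1.960 = Φ⁻¹(0.9) = 1.282, giving δ = 3.242.
(Ignoring the negligible lower-tail rejection probability gives the usual closed-form inversion.)
δ = d·√(n/2) ⇒ n = 2(δ/d)² = 2 × (3.242 / 0.19)² = 582.13.
Round up to the next whole unit.

n = 583 per group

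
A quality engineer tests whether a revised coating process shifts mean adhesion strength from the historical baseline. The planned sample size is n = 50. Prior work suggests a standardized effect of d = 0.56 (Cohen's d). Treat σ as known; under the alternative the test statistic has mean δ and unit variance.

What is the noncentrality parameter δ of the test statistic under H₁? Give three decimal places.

δ ≈ 3.960

The noncentrality parameter scales effect size by the design's sample-size factor: δ = d·√n = 0.56 × √50 = 3.9598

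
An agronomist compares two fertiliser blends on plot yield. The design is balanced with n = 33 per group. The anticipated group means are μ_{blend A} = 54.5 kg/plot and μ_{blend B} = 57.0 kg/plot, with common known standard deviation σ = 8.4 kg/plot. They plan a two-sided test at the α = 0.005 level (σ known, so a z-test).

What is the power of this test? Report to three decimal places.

Power ≈ 0.055

Standardized effect: d = |μ_{blend A} − μ_{blend B}| / σ = |54.5 − 57.0| / 8.4 = 0.2976
Noncentrality parameter: δ = d·√(n/2) = 0.2976 × √(33/2) = 1.2089
Two-sided α = 0.005 → critical value z_{0.0025} = 2.807.
Power = Φ(δ − 2.807) + Φ(−δ − 2.807) = Φ(-1.598) + Φ(-4.016) = 0.0550 + 0.0000 = 0.0550.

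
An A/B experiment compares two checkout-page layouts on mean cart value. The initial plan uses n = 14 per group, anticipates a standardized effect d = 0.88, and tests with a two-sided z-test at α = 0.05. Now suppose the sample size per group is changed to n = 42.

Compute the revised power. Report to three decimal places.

With n = 42 per group: δ = d·√(n/2) = 0.88 × √(42/2) = 4.0327. Critical value z_{0.025} = 1.960.
Revised power = Φ(δ − 1.960) + Φ(−δ − 1.960) = Φ(2.073) + Φ(-5.993) = 0.9809 + 0.0000 = 0.9809.

Power ≈ 0.981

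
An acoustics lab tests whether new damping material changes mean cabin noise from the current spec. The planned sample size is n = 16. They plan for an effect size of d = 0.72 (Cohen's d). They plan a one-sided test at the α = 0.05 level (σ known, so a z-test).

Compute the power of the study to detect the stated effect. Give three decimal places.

Power ≈ 0.892

Noncentrality parameter: δ = d·√n = 0.72 × √16 = 2.8800
Critical value for a one-sided test at α = 0.05: z_α = 1.645.
Power = P(Z > 1.645 − δ) = Φ(1.235) = 0.8916.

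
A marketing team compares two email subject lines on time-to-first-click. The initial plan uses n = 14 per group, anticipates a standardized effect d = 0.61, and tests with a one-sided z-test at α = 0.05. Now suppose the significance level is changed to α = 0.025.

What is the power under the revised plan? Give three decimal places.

Power ≈ 0.365

δ = d·√(n/2) = 0.61 × √(14/2) = 1.6139 (unchanged). New critical value: z_{0.025} = 1.960.
Revised power = P(Z > 1.960 − δ) = Φ(-0.346) = 0.3647.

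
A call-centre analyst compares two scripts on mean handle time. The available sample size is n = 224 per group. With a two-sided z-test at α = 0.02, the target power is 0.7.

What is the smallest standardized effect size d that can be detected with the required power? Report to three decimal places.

d ≈ 0.269

Need Φ(δ − 2.326) = 0.7, so δ = 2.326 + 0.524 = 2.851.
(The second rejection-region term Φ(−δ − z_{α/2}) is negligible and dropped.)
δ = d·√(n/2) ⇒ d = δ/√(n/2) = 2.851/√(224/2) = 0.2694.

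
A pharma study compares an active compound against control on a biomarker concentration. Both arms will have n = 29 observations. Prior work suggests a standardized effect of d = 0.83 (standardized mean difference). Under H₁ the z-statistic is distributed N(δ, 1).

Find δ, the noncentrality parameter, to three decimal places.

δ ≈ 3.161

The noncentrality parameter scales effect size by the design's sample-size factor: δ = d·√(n/2) = 0.83 × √(29/2) = 3.1605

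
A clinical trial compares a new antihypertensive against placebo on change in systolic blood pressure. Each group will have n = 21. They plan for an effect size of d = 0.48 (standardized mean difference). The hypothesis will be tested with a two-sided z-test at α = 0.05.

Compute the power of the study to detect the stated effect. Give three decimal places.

Noncentrality parameter: δ = d·√(n/2) = 0.48 × √(21/2) = 1.5554
Critical value for a two-sided test at α = 0.05: z_{α/2} = 1.960.
Power = Φ(δ − 1.960) + Φ(−δ − 1.960) = Φ(-0.405) + Φ(-3.515) = 0.3429 + 0.0002 = 0.3431.

Power ≈ 0.343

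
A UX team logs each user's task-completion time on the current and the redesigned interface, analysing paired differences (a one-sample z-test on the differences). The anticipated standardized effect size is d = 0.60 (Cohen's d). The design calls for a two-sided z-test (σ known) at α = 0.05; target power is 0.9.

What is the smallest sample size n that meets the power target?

n = 30

For power 0.9 need Φ(δ − z_{0.025}) = 0.9, so δ = z_{0.025} + z_{0.10} = 1.960 + 1.282 = 3.242.
(For δ > 0 the lower-tail rejection region contributes negligibly to power, so the one-term inversion is standard.)
δ = d·√n ⇒ n = (δ/d)² = (3.242 / 0.60)² = 29.19.
Round up to the next whole unit.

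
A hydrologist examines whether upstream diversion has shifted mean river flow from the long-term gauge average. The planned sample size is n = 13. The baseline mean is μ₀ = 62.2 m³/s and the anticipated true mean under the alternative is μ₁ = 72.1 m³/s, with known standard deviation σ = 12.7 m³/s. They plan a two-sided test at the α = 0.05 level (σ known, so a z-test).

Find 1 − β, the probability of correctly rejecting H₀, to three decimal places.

Standardized effect: d = |μ₁ − μ₀| / σ = |72.1 − 62.2| / 12.7 = 0.7795
Noncentrality parameter: δ = d·√n = 0.7795 × √13 = 2.8106
Critical value for a two-sided test at α = 0.05: z_{α/2} = 1.960.
Power = Φ(δ − 1.960) + Φ(−δ − 1.960) = Φ(0.851) + Φ(-4.771) = 0.8025 + 0.0000 = 0.8025.

Power ≈ 0.803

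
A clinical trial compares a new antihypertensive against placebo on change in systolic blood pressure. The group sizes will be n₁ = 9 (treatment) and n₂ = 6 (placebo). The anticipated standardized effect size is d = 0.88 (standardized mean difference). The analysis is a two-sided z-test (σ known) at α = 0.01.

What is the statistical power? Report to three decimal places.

Noncentrality parameter: λ = d / √(1/n₁ + 1/n₂) = 0.88 / √(1/9 + 1/6) = 1.6697
Critical value for a two-sided test at α = 0.01: z_{α/2} = 2.576.
Power = Φ(λ − 2.576) + Φ(−λ − 2.576) = Φ(-0.906) + Φ(-4.246) = 0.1824 + 0.0000 = 0.1824.

Power ≈ 0.182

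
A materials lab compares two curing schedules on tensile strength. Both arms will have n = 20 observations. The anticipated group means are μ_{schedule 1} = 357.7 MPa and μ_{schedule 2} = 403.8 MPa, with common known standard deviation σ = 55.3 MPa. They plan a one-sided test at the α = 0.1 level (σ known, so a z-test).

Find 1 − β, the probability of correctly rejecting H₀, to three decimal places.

Standardized effect: d = |μ_{schedule 1} − μ_{schedule 2}| / σ = |357.7 − 403.8| / 55.3 = 0.8336
Noncentrality parameter: δ = d·√(n/2) = 0.8336 × √(20/2) = 2.6362
Critical value for a one-sided test at α = 0.1: z_α = 1.282.
Power = Φ(δ − 1.282) = Φ(1.355) = 0.9122.

Power ≈ 0.912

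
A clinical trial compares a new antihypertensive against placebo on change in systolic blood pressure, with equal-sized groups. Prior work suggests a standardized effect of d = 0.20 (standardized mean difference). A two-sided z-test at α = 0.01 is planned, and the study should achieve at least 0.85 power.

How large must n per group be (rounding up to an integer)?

Set Φ(δ − 2.576) = 0.85; then δ − 2.576 = Φ⁻¹(0.85) = 1.036, giving δ = 3.612.
(The Φ(−δ − z_{α/2}) term is vanishingly small for δ > 0 and is dropped in the standard sample-size formula.)
δ = d·√(n/2) ⇒ n = 2(δ/d)² = 2 × (3.612 / 0.20)² = 652.42.
Round up to the next whole unit.

n = 653 per group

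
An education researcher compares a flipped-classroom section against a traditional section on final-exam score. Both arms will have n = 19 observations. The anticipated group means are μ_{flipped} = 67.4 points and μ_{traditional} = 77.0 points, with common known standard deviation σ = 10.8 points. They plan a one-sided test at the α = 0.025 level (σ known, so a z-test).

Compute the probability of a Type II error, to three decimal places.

Standardized effect: d = |μ_{flipped} − μ_{traditional}| / σ = |67.4 − 77.0| / 10.8 = 0.8889
Noncentrality parameter: λ = d·√(n/2) = 0.8889 × √(19/2) = 2.7397
Critical value for a one-sided test at α = 0.025: z_α = 1.960.
Power = Φ(λ − 1.960) = Φ(0.780) = 0.7822.
Type II error: β = 1 − power = 1 − 0.7822 = 0.2178.

β ≈ 0.218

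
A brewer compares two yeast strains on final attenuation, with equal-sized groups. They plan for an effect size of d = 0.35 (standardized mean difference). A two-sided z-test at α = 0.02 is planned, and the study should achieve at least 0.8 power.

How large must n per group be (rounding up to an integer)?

Set Φ(δ − 2.326) = 0.8; then δ − 2.326 = Φ⁻¹(0.8) = 0.842, giving δ = 3.168.
(For δ > 0 the lower-tail rejection region contributes negligibly to power, so the one-term inversion is standard.)
δ = d·√(n/2) ⇒ n = 2(δ/d)² = 2 × (3.168 / 0.35)² = 163.85.
Round up to the next whole unit.

n = 164 per group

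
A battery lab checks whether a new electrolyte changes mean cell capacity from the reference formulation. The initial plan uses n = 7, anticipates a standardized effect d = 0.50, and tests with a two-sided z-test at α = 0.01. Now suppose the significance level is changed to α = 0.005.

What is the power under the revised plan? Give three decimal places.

Power ≈ 0.069

δ = d·√n = 0.50 × √7 = 1.3229 (unchanged). New critical value: z_{0.0025} = 2.807.
Revised power = Φ(δ − 2.807) + Φ(−δ − 2.807) = Φ(-1.484) + Φ(-4.130) = 0.0689 + 0.0000 = 0.0689.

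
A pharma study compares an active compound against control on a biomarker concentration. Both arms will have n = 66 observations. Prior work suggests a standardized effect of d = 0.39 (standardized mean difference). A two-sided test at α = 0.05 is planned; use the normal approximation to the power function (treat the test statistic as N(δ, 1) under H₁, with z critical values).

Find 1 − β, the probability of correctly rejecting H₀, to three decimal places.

Power ≈ 0.610

Noncentrality parameter: δ = d·√(n/2) = 0.39 × √(66/2) = 2.2404
Critical value for a two-sided test at α = 0.05: z_{α/2} = 1.960.
Power = Φ(δ − 1.960) + Φ(−δ − 1.960) = Φ(0.280) + Φ(-4.200) = 0.6104 + 0.0000 = 0.6104.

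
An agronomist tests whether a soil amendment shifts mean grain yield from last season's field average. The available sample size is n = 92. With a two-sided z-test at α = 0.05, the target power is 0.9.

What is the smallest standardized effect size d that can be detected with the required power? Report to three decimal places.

d ≈ 0.338

Need Φ(δ − 1.960) = 0.9, so δ = 1.960 + 1.282 = 3.242.
(Lower-tail contribution to power is negligible for δ > 0.)
δ = d·√n ⇒ d = δ/√n = 3.242/√92 = 0.3380.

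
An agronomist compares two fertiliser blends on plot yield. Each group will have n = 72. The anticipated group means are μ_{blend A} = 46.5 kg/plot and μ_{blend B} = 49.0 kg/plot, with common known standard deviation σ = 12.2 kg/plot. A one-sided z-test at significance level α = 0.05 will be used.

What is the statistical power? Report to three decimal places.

Standardized effect: d = |μ_{blend A} − μ_{blend B}| / σ = |46.5 − 49.0| / 12.2 = 0.2049
Noncentrality parameter: δ = d·√(n/2) = 0.2049 × √(72/2) = 1.2295
Critical value for a one-sided test at α = 0.05: z_α = 1.645.
Power = Φ(δ − 1.645) = Φ(-0.415) = 0.3389.

Power ≈ 0.339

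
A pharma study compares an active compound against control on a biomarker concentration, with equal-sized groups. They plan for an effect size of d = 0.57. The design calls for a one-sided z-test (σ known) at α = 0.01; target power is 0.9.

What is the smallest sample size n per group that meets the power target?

n = 81 per group

Set Φ(δ − 2.326) = 0.9; then δ − 2.326 = Φ⁻¹(0.9) = 1.282, giving δ = 3.608.
δ = d·√(n/2) ⇒ n = 2(δ/d)² = 2 × (3.608 / 0.57)² = 80.13.
Round up to the next whole unit.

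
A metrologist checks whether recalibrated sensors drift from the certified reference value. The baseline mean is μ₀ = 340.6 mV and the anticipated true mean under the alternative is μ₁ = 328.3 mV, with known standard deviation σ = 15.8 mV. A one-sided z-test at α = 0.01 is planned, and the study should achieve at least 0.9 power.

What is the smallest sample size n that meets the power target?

Standardized effect: d = |μ₁ − μ₀| / σ = |328.3 − 340.6| / 15.8 = 0.7785
For power 0.9 need Φ(δ − z_{0.01}) = 0.9, so δ = z_{0.01} + z_{0.10} = 2.326 + 1.282 = 3.608.
δ = d·√n ⇒ n = (δ/d)² = (3.608 / 0.7785)² = 21.48.
Rounding up, n = 22.

n = 22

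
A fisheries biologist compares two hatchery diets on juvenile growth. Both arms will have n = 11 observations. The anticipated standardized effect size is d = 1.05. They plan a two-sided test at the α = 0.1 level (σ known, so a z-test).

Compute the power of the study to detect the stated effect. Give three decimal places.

Power ≈ 0.793

Noncentrality parameter: δ = d·√(n/2) = 1.05 × √(11/2) = 2.4625
Two-sided α = 0.1 → critical value z_{0.05} = 1.645.
Power = Φ(δ − 1.645) + Φ(−δ − 1.645) = Φ(0.818) + Φ(-4.107) = 0.7932 + 0.0000 = 0.7932.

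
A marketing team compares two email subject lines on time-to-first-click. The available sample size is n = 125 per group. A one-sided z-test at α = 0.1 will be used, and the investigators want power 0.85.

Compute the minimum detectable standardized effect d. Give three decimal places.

d ≈ 0.293

Required noncentrality: δ = z_{0.1} + z_{0.15} = 1.282 + 1.036 = 2.318.
δ = d·√(n/2) ⇒ d = δ/√(n/2) = 2.318/√(125/2) = 0.2932.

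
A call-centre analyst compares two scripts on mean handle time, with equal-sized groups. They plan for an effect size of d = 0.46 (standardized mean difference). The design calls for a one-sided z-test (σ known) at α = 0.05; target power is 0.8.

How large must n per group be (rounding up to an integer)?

Set Φ(δ − 1.645) = 0.8; then δ − 1.645 = Φ⁻¹(0.8) = 0.842, giving δ = 2.486.
δ = d·√(n/2) ⇒ n = 2(δ/d)² = 2 × (2.486 / 0.46)² = 58.44.
Rounding up, n = 59 per group.

n = 59 per group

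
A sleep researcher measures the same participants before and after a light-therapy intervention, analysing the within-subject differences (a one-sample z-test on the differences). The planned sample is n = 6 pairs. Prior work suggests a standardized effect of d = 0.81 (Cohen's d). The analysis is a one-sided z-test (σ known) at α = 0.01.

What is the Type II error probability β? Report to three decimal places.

β ≈ 0.634

Noncentrality parameter: δ = d·√n = 0.81 × √6 = 1.9841
One-sided α = 0.01 → critical value z_{0.01} = 2.326.
Power = P(Z > 2.326 − δ) = Φ(-0.342) = 0.3661.
Type II error: β = 1 − power = 1 − 0.3661 = 0.6339.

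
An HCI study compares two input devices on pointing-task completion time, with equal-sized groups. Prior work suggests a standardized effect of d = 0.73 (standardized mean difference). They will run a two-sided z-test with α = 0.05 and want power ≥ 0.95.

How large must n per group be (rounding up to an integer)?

For power 0.95 need Φ(δ − z_{0.025}) = 0.95, so δ = z_{0.025} + z_{0.05} = 1.960 + 1.645 = 3.605.
(The Φ(−δ − z_{α/2}) term is vanishingly small for δ > 0 and is dropped in the standard sample-size formula.)
δ = d·√(n/2) ⇒ n = 2(δ/d)² = 2 × (3.605 / 0.73)² = 48.77.
Round up to the next whole unit.

n = 49 per group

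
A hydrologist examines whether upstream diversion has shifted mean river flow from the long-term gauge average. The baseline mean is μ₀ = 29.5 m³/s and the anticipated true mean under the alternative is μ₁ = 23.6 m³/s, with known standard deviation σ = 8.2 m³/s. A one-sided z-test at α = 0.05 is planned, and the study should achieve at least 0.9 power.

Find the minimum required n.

Standardized effect: d = |μ₁ − μ₀| / σ = |23.6 − 29.5| / 8.2 = 0.7195
For power 0.9 need Φ(δ − z_{0.05}) = 0.9, so δ = z_{0.05} + z_{0.10} = 1.645 + 1.282 = 2.926.
δ = d·√n ⇒ n = (δ/d)² = (2.926 / 0.7195)² = 16.54.
Rounding up, n = 17.

n = 17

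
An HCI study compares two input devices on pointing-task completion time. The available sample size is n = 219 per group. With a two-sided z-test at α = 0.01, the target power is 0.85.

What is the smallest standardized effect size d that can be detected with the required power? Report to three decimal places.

Need Φ(δ − 2.576) = 0.85, so δ = 2.576 + 1.036 = 3.612.
(Lower-tail contribution to power is negligible for δ > 0.)
δ = d·√(n/2) ⇒ d = δ/√(n/2) = 3.612/√(219/2) = 0.3452.

d ≈ 0.345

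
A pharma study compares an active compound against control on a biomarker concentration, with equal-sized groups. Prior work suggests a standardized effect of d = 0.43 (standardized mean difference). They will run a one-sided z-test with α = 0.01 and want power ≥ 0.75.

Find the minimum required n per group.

Set Φ(δ − 2.326) = 0.75; then δ − 2.326 = Φ⁻¹(0.75) = 0.674, giving δ = 3.001.
δ = d·√(n/2) ⇒ n = 2(δ/d)² = 2 × (3.001 / 0.43)² = 97.40.
Round up to the next whole unit.

n = 98 per group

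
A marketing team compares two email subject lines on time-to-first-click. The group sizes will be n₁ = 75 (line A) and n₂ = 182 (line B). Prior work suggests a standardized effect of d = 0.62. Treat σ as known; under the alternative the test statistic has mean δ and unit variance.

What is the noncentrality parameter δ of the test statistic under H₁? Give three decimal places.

δ = d / √(1/n₁ + 1/n₂) = 0.62 / √(1/75 + 1/182) = 4.5185

δ ≈ 4.518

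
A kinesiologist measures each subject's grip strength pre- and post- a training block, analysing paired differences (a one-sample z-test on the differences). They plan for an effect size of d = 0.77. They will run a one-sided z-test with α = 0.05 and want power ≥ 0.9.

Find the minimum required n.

For power 0.9 need Φ(δ − z_{0.05}) = 0.9, so δ = z_{0.05} + z_{0.10} = 1.645 + 1.282 = 2.926.
δ = d·√n ⇒ n = (δ/d)² = (2.926 / 0.77)² = 14.44.
Round up to the next whole unit.

n = 15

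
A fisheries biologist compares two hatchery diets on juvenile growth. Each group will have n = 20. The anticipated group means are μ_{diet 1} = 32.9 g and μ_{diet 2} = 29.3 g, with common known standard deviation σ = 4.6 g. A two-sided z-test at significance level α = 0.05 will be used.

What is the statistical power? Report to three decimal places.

Standardized effect: d = |μ_{diet 1} − μ_{diet 2}| / σ = |32.9 − 29.3| / 4.6 = 0.7826
Noncentrality parameter: δ = d·√(n/2) = 0.7826 × √(20/2) = 2.4748
Two-sided α = 0.05 → critical value z_{0.025} = 1.960.
Power = Φ(δ − 1.960) + Φ(−δ − 1.960) = Φ(0.515) + Φ(-4.435) = 0.6967 + 0.0000 = 0.6967.

Power ≈ 0.697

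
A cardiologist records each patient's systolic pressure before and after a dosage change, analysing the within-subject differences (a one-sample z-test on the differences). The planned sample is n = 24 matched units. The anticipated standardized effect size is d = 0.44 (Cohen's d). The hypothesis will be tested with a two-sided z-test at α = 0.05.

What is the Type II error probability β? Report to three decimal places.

Noncentrality parameter: δ = d·√n = 0.44 × √24 = 2.1556
Two-sided α = 0.05 → critical value z_{0.025} = 1.960.
Power = Φ(δ − 1.960) + Φ(−δ − 1.960) = Φ(0.196) + Φ(-4.116) = 0.5775 + 0.0000 = 0.5776.
Type II error: β = 1 − power = 1 − 0.5776 = 0.4224.

β ≈ 0.422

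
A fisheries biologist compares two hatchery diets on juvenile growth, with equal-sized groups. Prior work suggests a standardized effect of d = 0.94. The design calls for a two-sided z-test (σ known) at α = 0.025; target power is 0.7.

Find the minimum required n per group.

n = 18 per group

Set Φ(δ − 2.241) = 0.7; then δ − 2.241 = Φ⁻¹(0.7) = 0.524, giving δ = 2.766.
(Ignoring the negligible lower-tail rejection probability gives the usual closed-form inversion.)
δ = d·√(n/2) ⇒ n = 2(δ/d)² = 2 × (2.766 / 0.94)² = 17.31.
Rounding up, n = 18 per group.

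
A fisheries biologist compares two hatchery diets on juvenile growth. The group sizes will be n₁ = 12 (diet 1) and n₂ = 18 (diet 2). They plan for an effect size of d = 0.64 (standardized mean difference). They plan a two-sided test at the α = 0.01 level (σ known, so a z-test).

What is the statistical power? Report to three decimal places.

Noncentrality parameter: δ = d / √(1/n₁ + 1/n₂) = 0.64 / √(1/12 + 1/18) = 1.7173
Critical value for a two-sided test at α = 0.01: z_{α/2} = 2.576.
Power = Φ(δ − 2.576) + Φ(−δ − 2.576) = Φ(-0.859) + Φ(-4.293) = 0.1953 + 0.0000 = 0.1953.

Power ≈ 0.195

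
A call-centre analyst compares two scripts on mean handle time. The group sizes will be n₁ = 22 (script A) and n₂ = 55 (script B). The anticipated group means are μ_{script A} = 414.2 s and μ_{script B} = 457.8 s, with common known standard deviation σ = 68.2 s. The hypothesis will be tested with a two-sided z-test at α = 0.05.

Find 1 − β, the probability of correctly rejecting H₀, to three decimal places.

Power ≈ 0.717

Standardized effect: d = |μ_{script A} − μ_{script B}| / σ = |414.2 − 457.8| / 68.2 = 0.6393
Noncentrality parameter: δ = d / √(1/n₁ + 1/n₂) = 0.6393 / √(1/22 + 1/55) = 2.5342
Critical value for a two-sided test at α = 0.05: z_{α/2} = 1.960.
Power = Φ(δ − 1.960) + Φ(−δ − 1.960) = Φ(0.574) + Φ(-4.494) = 0.7171 + 0.0000 = 0.7171.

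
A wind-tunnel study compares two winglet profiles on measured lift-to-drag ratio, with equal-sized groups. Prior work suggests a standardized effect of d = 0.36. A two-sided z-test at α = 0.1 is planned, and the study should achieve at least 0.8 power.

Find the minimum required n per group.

Set Φ(δ − 1.645) = 0.8; then δ − 1.645 = Φ⁻¹(0.8) = 0.842, giving δ = 2.486.
(For δ > 0 the lower-tail rejection region contributes negligibly to power, so the one-term inversion is standard.)
δ = d·√(n/2) ⇒ n = 2(δ/d)² = 2 × (2.486 / 0.36)² = 95.41.
Rounding up, n = 96 per group.

n = 96 per group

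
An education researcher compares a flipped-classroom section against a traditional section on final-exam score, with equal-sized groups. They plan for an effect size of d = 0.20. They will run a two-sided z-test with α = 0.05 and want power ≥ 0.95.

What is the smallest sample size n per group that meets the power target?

n = 650 per group

Set Φ(δ − 1.960) = 0.95; then δ − 1.960 = Φ⁻¹(0.95) = 1.645, giving δ = 3.605.
(Ignoring the negligible lower-tail rejection probability gives the usual closed-form inversion.)
δ = d·√(n/2) ⇒ n = 2(δ/d)² = 2 × (3.605 / 0.20)² = 649.74.
Rounding up, n = 650 per group.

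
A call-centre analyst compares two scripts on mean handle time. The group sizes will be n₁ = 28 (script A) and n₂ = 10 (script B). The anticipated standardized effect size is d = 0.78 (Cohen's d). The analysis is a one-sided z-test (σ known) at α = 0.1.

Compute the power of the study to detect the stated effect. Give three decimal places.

Noncentrality parameter: λ = d / √(1/n₁ + 1/n₂) = 0.78 / √(1/28 + 1/10) = 2.1173
One-sided α = 0.1 → critical value z_{0.1} = 1.282.
Power = P(Z > 1.282 − λ) = Φ(0.836) = 0.7984.

Power ≈ 0.798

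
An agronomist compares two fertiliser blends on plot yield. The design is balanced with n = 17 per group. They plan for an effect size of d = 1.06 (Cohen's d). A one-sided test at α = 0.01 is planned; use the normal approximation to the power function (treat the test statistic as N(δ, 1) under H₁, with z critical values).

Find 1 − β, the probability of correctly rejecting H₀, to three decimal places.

Power ≈ 0.778

Noncentrality parameter: δ = d·√(n/2) = 1.06 × √(17/2) = 3.0904
Critical value for a one-sided test at α = 0.01: z_α = 2.326.
Power = Φ(δ − 2.326) = Φ(0.764) = 0.7776.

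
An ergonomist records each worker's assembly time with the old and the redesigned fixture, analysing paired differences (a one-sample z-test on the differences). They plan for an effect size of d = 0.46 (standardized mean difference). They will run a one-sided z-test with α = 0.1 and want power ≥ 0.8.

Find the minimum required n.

Set Φ(δ − 1.282) = 0.8; then δ − 1.282 = Φ⁻¹(0.8) = 0.842, giving δ = 2.123.
δ = d·√n ⇒ n = (δ/d)² = (2.123 / 0.46)² = 21.30.
Round up to the next whole unit.

n = 22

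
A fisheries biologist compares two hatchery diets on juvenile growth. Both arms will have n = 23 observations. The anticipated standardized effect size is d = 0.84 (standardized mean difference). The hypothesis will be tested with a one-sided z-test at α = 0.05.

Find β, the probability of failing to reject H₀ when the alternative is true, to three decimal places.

β ≈ 0.114

Noncentrality parameter: δ = d·√(n/2) = 0.84 × √(23/2) = 2.8486
One-sided α = 0.05 → critical value z_{0.05} = 1.645.
Power = Φ(δ − 1.645) = Φ(1.204) = 0.8857.
Type II error: β = 1 − power = 1 − 0.8857 = 0.1143.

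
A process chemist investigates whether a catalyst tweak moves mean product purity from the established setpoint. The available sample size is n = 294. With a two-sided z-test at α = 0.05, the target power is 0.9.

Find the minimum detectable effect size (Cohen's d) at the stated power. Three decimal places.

d ≈ 0.189

Need Φ(δ − 1.960) = 0.9, so δ = 1.960 + 1.282 = 3.242.
(Lower-tail contribution to power is negligible for δ > 0.)
δ = d·√n ⇒ d = δ/√n = 3.242/√294 = 0.1890.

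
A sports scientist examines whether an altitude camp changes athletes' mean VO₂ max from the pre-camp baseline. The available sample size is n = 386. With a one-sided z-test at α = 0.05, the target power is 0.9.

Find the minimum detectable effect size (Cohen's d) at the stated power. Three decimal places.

d ≈ 0.149

Need Φ(δ − 1.645) = 0.9, so δ = 1.645 + 1.282 = 2.926.
δ = d·√n ⇒ d = δ/√n = 2.926/√386 = 0.1490.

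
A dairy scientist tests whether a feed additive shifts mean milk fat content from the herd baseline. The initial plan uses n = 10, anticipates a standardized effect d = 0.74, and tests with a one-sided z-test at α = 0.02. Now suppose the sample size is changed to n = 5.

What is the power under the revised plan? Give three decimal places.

Power ≈ 0.345

With n = 5: δ = d·√n = 0.74 × √5 = 1.6547. Critical value z_{0.02} = 2.054.
Revised power = P(Z > 2.054 − δ) = Φ(-0.399) = 0.3449.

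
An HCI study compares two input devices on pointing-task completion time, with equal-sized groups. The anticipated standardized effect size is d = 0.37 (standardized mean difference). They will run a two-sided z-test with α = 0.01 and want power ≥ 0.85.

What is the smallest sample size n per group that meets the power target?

For power 0.85 need Φ(δ − z_{0.005}) = 0.85, so δ = z_{0.005} + z_{0.15} = 2.576 + 1.036 = 3.612.
(The Φ(−δ − z_{α/2}) term is vanishingly small for δ > 0 and is dropped in the standard sample-size formula.)
δ = d·√(n/2) ⇒ n = 2(δ/d)² = 2 × (3.612 / 0.37)² = 190.63.
Round up to the next whole unit.

n = 191 per group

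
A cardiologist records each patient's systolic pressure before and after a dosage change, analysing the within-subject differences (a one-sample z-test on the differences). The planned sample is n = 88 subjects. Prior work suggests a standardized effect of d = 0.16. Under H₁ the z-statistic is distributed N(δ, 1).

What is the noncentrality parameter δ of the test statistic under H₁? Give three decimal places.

The noncentrality parameter scales effect size by the design's sample-size factor: δ = d·√n = 0.16 × √88 = 1.5009

δ ≈ 1.501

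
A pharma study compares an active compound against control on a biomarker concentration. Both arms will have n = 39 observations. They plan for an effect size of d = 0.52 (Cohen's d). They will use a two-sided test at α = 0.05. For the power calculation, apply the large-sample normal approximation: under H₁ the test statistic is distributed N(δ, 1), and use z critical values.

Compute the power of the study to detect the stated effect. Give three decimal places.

Noncentrality parameter: δ = d·√(n/2) = 0.52 × √(39/2) = 2.2963
Two-sided α = 0.05 → critical value z_{0.025} = 1.960.
Power = Φ(δ − 1.960) + Φ(−δ − 1.960) = Φ(0.336) + Φ(-4.256) = 0.6317 + 0.0000 = 0.6317.

Power ≈ 0.632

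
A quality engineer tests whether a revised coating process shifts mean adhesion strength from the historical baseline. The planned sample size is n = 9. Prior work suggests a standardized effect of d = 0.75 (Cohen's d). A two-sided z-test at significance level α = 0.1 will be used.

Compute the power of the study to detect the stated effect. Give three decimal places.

Noncentrality parameter: δ = d·√n = 0.75 × √9 = 2.2500
Critical value for a two-sided test at α = 0.1: z_{α/2} = 1.645.
Power = Φ(δ − 1.645) + Φ(−δ − 1.645) = Φ(0.605) + Φ(-3.895) = 0.7275 + 0.0000 = 0.7275.

Power ≈ 0.728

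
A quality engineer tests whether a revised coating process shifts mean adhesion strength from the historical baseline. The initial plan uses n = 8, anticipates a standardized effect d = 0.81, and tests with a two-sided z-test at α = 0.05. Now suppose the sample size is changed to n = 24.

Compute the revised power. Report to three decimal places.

With n = 24: δ = d·√n = 0.81 × √24 = 3.9682. Critical value z_{0.025} = 1.960.
Revised power = Φ(δ − 1.960) + Φ(−δ − 1.960) = Φ(2.008) + Φ(-5.928) = 0.9777 + 0.0000 = 0.9777.

Power ≈ 0.978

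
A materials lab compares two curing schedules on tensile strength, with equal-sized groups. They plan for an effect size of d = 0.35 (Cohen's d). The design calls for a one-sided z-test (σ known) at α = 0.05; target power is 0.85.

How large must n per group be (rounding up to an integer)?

Set Φ(δ − 1.645) = 0.85; then δ − 1.645 = Φ⁻¹(0.85) = 1.036, giving δ = 2.681.
δ = d·√(n/2) ⇒ n = 2(δ/d)² = 2 × (2.681 / 0.35)² = 117.38.
Round up to the next whole unit.

n = 118 per group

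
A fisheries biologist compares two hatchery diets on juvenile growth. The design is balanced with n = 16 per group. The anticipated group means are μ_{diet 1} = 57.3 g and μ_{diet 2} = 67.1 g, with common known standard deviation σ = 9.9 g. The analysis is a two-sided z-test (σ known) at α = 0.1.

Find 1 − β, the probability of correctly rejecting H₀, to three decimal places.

Standardized effect: d = |μ_{diet 1} − μ_{diet 2}| / σ = |57.3 − 67.1| / 9.9 = 0.9899
Noncentrality parameter: λ = d·√(n/2) = 0.9899 × √(16/2) = 2.7999
Two-sided α = 0.1 → critical value z_{0.05} = 1.645.
Power = Φ(λ − 1.645) + Φ(−λ − 1.645) = Φ(1.155) + Φ(-4.445) = 0.8760 + 0.0000 = 0.8760.

Power ≈ 0.876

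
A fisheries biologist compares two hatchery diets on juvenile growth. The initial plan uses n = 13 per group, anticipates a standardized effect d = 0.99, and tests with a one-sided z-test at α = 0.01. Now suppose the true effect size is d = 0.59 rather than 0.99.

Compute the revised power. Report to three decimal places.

With d = 0.59: δ = d·√(n/2) = 0.59 × √(13/2) = 1.5042. Critical value z_{0.01} = 2.326.
Revised power = P(Z > 2.326 − δ) = Φ(-0.822) = 0.2055.

Power ≈ 0.205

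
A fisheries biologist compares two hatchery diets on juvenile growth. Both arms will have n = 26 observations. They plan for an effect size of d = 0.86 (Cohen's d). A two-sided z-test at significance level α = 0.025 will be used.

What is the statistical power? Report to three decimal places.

Power ≈ 0.805

Noncentrality parameter: δ = d·√(n/2) = 0.86 × √(26/2) = 3.1008
Critical value for a two-sided test at α = 0.025: z_{α/2} = 2.241.
Power = Φ(δ − 2.241) + Φ(−δ − 2.241) = Φ(0.859) + Φ(-5.342) = 0.8049 + 0.0000 = 0.8049.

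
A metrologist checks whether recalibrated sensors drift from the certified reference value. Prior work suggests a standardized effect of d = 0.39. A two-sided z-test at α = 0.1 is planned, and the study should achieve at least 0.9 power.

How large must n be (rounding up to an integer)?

For power 0.9 need Φ(δ − z_{0.05}) = 0.9, so δ = z_{0.05} + z_{0.10} = 1.645 + 1.282 = 2.926.
(The Φ(−δ − z_{α/2}) term is vanishingly small for δ > 0 and is dropped in the standard sample-size formula.)
δ = d·√n ⇒ n = (δ/d)² = (2.926 / 0.39)² = 56.30.
Rounding up, n = 57.

n = 57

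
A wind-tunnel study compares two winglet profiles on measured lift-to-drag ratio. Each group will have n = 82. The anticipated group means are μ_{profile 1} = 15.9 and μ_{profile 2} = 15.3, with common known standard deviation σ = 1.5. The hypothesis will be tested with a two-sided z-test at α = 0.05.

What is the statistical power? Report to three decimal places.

Standardized effect: d = |μ_{profile 1} − μ_{profile 2}| / σ = |15.9 − 15.3| / 1.5 = 0.4000
Noncentrality parameter: δ = d·√(n/2) = 0.4000 × √(82/2) = 2.5612
Two-sided α = 0.05 → critical value z_{0.025} = 1.960.
Power = Φ(δ − 1.960) + Φ(−δ − 1.960) = Φ(0.601) + Φ(-4.521) = 0.7262 + 0.0000 = 0.7262.

Power ≈ 0.726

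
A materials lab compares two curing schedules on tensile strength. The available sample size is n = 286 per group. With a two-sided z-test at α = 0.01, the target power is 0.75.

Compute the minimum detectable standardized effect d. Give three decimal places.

Need Φ(δ − 2.576) = 0.75, so δ = 2.576 + 0.674 = 3.250.
(Lower-tail contribution to power is negligible for δ > 0.)
δ = d·√(n/2) ⇒ d = δ/√(n/2) = 3.250/√(286/2) = 0.2718.

d ≈ 0.272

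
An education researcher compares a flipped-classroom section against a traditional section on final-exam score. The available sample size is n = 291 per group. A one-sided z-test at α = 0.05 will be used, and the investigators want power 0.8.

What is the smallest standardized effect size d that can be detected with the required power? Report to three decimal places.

d ≈ 0.206

Required noncentrality: δ = z_{0.05} + z_{0.20} = 1.645 + 0.842 = 2.486.
δ = d·√(n/2) ⇒ d = δ/√(n/2) = 2.486/√(291/2) = 0.2061.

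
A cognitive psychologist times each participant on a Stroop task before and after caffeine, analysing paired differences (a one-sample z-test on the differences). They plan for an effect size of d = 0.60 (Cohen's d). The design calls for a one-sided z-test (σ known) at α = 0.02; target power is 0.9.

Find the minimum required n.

n = 31

Set Φ(δ − 2.054) = 0.9; then δ − 2.054 = Φ⁻¹(0.9) = 1.282, giving δ = 3.335.
δ = d·√n ⇒ n = (δ/d)² = (3.335 / 0.60)² = 30.90.
Round up to the next whole unit.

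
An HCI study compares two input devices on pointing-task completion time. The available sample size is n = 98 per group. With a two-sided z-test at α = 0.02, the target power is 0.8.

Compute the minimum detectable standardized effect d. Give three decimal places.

d ≈ 0.453

Need Φ(δ − 2.326) = 0.8, so δ = 2.326 + 0.842 = 3.168.
(Lower-tail contribution to power is negligible for δ > 0.)
δ = d·√(n/2) ⇒ d = δ/√(n/2) = 3.168/√(98/2) = 0.4526.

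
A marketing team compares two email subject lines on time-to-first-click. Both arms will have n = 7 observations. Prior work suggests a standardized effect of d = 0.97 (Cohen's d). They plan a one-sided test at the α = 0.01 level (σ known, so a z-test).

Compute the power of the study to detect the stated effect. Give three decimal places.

Power ≈ 0.304

Noncentrality parameter: δ = d·√(n/2) = 0.97 × √(7/2) = 1.8147
Critical value for a one-sided test at α = 0.01: z_α = 2.326.
Power = Φ(δ − 2.326) = Φ(-0.512) = 0.3045.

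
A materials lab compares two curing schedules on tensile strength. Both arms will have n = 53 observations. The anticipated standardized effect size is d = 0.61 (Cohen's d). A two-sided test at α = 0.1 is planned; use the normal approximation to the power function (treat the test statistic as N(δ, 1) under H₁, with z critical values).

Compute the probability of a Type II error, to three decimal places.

Noncentrality parameter: δ = d·√(n/2) = 0.61 × √(53/2) = 3.1402
Two-sided α = 0.1 → critical value z_{0.05} = 1.645.
Power = Φ(δ − 1.645) + Φ(−δ − 1.645) = Φ(1.495) + Φ(-4.785) = 0.9326 + 0.0000 = 0.9326.
Type II error: β = 1 − power = 1 − 0.9326 = 0.0674.

β ≈ 0.067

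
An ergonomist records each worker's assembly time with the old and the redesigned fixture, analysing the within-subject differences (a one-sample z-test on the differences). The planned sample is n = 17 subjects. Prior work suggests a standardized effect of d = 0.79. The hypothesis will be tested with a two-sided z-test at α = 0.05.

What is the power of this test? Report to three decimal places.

Noncentrality parameter: δ = d·√n = 0.79 × √17 = 3.2573
Critical value for a two-sided test at α = 0.05: z_{α/2} = 1.960.
Power = Φ(δ − 1.960) + Φ(−δ − 1.960) = Φ(1.297) + Φ(-5.217) = 0.9027 + 0.0000 = 0.9027.

Power ≈ 0.903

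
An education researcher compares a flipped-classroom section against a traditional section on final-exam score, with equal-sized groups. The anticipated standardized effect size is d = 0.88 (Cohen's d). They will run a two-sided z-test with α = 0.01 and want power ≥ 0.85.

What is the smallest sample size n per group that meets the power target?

n = 34 per group

For power 0.85 need Φ(δ − z_{0.005}) = 0.85, so δ = z_{0.005} + z_{0.15} = 2.576 + 1.036 = 3.612.
(The Φ(−δ − z_{α/2}) term is vanishingly small for δ > 0 and is dropped in the standard sample-size formula.)
δ = d·√(n/2) ⇒ n = 2(δ/d)² = 2 × (3.612 / 0.88)² = 33.70.
Rounding up, n = 34 per group.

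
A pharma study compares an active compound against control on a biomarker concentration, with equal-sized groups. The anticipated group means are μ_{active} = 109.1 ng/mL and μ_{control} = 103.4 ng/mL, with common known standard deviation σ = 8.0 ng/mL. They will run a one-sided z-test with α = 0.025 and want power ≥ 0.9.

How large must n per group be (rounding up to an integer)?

Standardized effect: d = |μ_{active} − μ_{control}| / σ = |109.1 − 103.4| / 8.0 = 0.7125
For power 0.9 need Φ(δ − z_{0.025}) = 0.9, so δ = z_{0.025} + z_{0.10} = 1.960 + 1.282 = 3.242.
δ = d·√(n/2) ⇒ n = 2(δ/d)² = 2 × (3.242 / 0.7125)² = 41.40.
Rounding up, n = 42 per group.

n = 42 per group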